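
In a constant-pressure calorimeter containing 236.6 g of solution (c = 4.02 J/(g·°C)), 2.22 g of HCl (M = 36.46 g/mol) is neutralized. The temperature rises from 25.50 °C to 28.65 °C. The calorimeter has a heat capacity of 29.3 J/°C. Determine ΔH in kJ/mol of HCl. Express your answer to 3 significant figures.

ΔH = -50.7 kJ/mol

|ΔT| = |28.65 − 25.50| = 3.15 °C
|q_surr| = (236.6 × 4.02 + 29.3) × 3.15 = 980.432 × 3.15 = 3088 J
n(HCl) = 2.22 / 36.46 = 0.06089 mol
Temperature rose, so q_rxn = −|q_surr| = -3.088 kJ
ΔH = q_rxn / n = -50.71 kJ/mol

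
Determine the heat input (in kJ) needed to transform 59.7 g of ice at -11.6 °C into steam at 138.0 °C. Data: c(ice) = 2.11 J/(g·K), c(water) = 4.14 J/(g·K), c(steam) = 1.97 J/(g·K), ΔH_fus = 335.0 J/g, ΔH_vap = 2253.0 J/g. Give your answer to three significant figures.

q1 (heat ice -11.6→0.0 °C): 59.7 × 2.11 × 11.6 = 1461 J
q2 (melt at 0 °C): 59.7 × 335.0 = 20000 J
q3 (heat water 0.0→100.0 °C): 59.7 × 4.14 × 100.0 = 24716 J
q4 (vaporize at 100 °C): 59.7 × 2253.0 = 134504 J
q5 (heat steam 100.0→138.0 °C): 59.7 × 1.97 × 38.0 = 4469 J
Total: 1461 + 20000 + 24716 + 134504 + 4469 = 185150 J = 185 kJ

q = 185 kJ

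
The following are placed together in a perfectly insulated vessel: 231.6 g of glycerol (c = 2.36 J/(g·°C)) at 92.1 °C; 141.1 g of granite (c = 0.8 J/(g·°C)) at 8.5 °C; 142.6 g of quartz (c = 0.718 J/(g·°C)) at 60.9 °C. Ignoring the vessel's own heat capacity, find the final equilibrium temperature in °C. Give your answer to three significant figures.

T_f = 75.5 °C

Σ mᵢcᵢ(T − Tᵢ) = 0  ⇒  T = Σ mᵢcᵢTᵢ / Σ mᵢcᵢ
Σ mᵢcᵢ = 231.6×2.36 + 141.1×0.8 + 142.6×0.718 = 761.8428
Σ mᵢcᵢTᵢ = 546.576×92.1 + 112.88×8.5 + 102.3868×60.9 = 57534
T = 57534 / 761.8428 = 75.52 °C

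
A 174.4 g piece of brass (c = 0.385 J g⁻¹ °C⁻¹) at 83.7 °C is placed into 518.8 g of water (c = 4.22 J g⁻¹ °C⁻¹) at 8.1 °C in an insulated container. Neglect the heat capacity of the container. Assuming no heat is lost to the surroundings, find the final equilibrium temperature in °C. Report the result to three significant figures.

Heat lost by brass = heat gained by water.
(174.4)(0.385)(83.7 − T) = (518.8)(4.22)(T − 8.1)
67.144 (83.7 − T) = 2189.336 (T − 8.1)
5620.0 − 67.144 T = 2189.336 T − 17734
23354.0 = 2256.480 T
T = 10.3497 °C

T_f = 10.3 °C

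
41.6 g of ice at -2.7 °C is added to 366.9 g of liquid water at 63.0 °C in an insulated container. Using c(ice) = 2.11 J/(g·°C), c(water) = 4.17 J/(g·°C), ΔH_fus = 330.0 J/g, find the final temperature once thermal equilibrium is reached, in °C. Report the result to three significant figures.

Heat to bring ice to 0 °C and melt it: q₁ = 41.6×2.11×2.7 + 41.6×330.0 = 13965 J
Heat the water can supply cooling to 0 °C: 366.9×4.17×63.0 = 96388.3 J > q₁, so all ice melts.
Energy balance: 366.9×4.17×(63.0 − T) = 13965 + 41.6×4.17×(T − 0)
1529.973(63.0 − T) = 13965 + 173.472 T
96388.3 − 13965 = 1703.445 T
T = 82423.3 / 1703.445 = 48.39 °C

T_f = 48.4 °C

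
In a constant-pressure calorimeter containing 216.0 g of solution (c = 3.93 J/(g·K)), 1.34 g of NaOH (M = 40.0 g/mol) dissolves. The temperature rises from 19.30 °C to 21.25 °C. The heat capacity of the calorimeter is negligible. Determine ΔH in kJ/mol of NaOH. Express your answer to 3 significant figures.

ΔH = -49.4 kJ/mol

|ΔT| = |21.25 − 19.30| = 1.95 °C
|q_surr| = (216.0 × 3.93) × 1.95 = 848.88 × 1.95 = 1655 J
n(NaOH) = 1.34 / 40.0 = 0.03350 mol
Temperature rose, so q_rxn = −|q_surr| = -1.655 kJ
ΔH = q_rxn / n = -49.40 kJ/mol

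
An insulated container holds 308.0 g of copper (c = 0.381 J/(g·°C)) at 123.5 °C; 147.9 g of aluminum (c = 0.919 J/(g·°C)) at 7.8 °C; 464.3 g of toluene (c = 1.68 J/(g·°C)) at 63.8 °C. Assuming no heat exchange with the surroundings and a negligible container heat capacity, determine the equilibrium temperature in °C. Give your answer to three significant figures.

T_f = 63.2 °C

Σ mᵢcᵢ(T − Tᵢ) = 0  ⇒  T = Σ mᵢcᵢTᵢ / Σ mᵢcᵢ
Σ mᵢcᵢ = 308.0×0.381 + 147.9×0.919 + 464.3×1.68 = 1033.2921
Σ mᵢcᵢTᵢ = 117.348×123.5 + 135.9201×7.8 + 780.024×63.8 = 65318
T = 65318 / 1033.2921 = 63.21 °C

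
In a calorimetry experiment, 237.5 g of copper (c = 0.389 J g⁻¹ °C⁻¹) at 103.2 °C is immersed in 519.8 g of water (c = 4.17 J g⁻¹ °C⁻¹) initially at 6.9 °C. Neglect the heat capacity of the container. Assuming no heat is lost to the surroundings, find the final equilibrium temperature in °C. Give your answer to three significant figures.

T_f = 10.8 °C

Heat lost by copper = heat gained by water.
(237.5)(0.389)(103.2 − T) = (519.8)(4.17)(T − 6.9)
92.3875 (103.2 − T) = 2167.566 (T − 6.9)
9534.4 − 92.3875 T = 2167.566 T − 14956
24490.4 = 2259.9535 T
T = 10.84 °C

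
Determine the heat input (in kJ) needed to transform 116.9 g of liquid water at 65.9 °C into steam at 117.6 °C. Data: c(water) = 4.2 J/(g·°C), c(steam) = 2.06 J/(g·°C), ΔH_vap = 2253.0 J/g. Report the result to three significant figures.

q1 (heat water 65.9→100.0 °C): 116.9 × 4.2 × 34.1 = 16742 J
q2 (vaporize at 100 °C): 116.9 × 2253.0 = 263376 J
q3 (heat steam 100.0→117.6 °C): 116.9 × 2.06 × 17.6 = 4238 J
Total: 16742 + 263376 + 4238 = 284356 J = 284 kJ

q = 284 kJ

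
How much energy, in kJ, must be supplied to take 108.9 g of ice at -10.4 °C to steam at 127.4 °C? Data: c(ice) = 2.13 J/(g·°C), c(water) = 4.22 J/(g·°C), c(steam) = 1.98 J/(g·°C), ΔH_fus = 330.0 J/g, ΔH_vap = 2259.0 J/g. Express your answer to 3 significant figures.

q1 (heat ice -10.4→0.0 °C): 108.9 × 2.13 × 10.4 = 2412 J
q2 (melt at 0 °C): 108.9 × 330.0 = 35937 J
q3 (heat water 0.0→100.0 °C): 108.9 × 4.22 × 100.0 = 45956 J
q4 (vaporize at 100 °C): 108.9 × 2259.0 = 246005 J
q5 (heat steam 100.0→127.4 °C): 108.9 × 1.98 × 27.4 = 5908 J
Total: 2412 + 35937 + 45956 + 246005 + 5908 = 336218 J = 336 kJ

q = 336 kJ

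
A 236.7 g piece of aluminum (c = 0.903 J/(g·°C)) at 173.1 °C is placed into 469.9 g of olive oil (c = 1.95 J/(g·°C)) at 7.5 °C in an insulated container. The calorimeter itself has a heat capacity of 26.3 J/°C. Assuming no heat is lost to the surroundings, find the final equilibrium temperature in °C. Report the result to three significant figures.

Heat lost by aluminum = heat gained by olive oil + calorimeter.
(236.7)(0.903)(173.1 − T) = [(469.9)(1.95) + 26.3](T − 7.5)
213.7401 (173.1 − T) = 942.605 (T − 7.5)
36998 − 213.7401 T = 942.605 T − 7069.5
44067.5 = 1156.3451 T
T = 38.11 °C

T_f = 38.1 °C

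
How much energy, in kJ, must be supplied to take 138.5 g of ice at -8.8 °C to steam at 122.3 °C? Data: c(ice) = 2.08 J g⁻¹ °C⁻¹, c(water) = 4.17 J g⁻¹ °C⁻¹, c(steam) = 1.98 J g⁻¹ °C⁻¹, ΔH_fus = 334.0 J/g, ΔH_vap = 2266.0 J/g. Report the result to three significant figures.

q1 (heat ice -8.8→0.0 °C): 138.5 × 2.08 × 8.8 = 2535 J
q2 (melt at 0 °C): 138.5 × 334.0 = 46259 J
q3 (heat water 0.0→100.0 °C): 138.5 × 4.17 × 100.0 = 57755 J
q4 (vaporize at 100 °C): 138.5 × 2266.0 = 313841 J
q5 (heat steam 100.0→122.3 °C): 138.5 × 1.98 × 22.3 = 6115 J
Total: 2535 + 46259 + 57755 + 313841 + 6115 = 426505 J = 427 kJ

q = 427 kJ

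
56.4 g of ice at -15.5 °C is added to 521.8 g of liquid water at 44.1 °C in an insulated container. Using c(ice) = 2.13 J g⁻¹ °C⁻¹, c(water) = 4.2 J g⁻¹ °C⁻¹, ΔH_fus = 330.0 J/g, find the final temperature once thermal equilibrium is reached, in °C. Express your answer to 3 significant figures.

Heat to bring ice to 0 °C and melt it: q₁ = 56.4×2.13×15.5 + 56.4×330.0 = 20474 J
Heat the water can supply cooling to 0 °C: 521.8×4.2×44.1 = 96647.8 J > q₁, so all ice melts.
Energy balance: 521.8×4.2×(44.1 − T) = 20474 + 56.4×4.2×(T − 0)
2191.56(44.1 − T) = 20474 + 236.88 T
96647.8 − 20474 = 2428.44 T
T = 76173.8 / 2428.44 = 31.37 °C

T_f = 31.4 °C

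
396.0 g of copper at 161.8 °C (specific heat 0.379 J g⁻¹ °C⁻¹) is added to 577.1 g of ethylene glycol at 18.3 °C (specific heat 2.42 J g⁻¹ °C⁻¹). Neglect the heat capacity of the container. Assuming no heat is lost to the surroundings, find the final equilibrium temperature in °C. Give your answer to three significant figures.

Heat lost by copper = heat gained by ethylene glycol.
(396.0)(0.379)(161.8 − T) = (577.1)(2.42)(T − 18.3)
150.084 (161.8 − T) = 1396.582 (T − 18.3)
24284 − 150.084 T = 1396.582 T − 25557
49841 = 1546.666 T
T = 32.22 °C

T_f = 32.2 °C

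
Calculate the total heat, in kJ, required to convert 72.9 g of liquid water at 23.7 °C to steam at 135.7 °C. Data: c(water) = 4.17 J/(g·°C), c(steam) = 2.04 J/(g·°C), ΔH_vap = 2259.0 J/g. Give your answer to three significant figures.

q = 193 kJ

q1 (heat water 23.7→100.0 °C): 72.9 × 4.17 × 76.3 = 23195 J
q2 (vaporize at 100 °C): 72.9 × 2259.0 = 164681 J
q3 (heat steam 100.0→135.7 °C): 72.9 × 2.04 × 35.7 = 5309 J
Total: 23195 + 164681 + 5309 = 193185 J = 193 kJ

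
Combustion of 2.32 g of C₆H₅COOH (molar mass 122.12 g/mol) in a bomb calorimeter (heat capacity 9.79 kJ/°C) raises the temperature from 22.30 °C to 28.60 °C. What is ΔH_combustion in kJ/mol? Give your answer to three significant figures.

ΔT = 28.60 − 22.30 = 6.30 °C
q_cal = C_cal × ΔT = 9.79 × 6.30 = 61.677 kJ
n = 2.32 / 122.12 = 0.01900 mol
q_rxn = −q_cal = -61.677 kJ
ΔH = -61.677 / 0.01900 = -3246 kJ/mol

ΔH = -3250 kJ/mol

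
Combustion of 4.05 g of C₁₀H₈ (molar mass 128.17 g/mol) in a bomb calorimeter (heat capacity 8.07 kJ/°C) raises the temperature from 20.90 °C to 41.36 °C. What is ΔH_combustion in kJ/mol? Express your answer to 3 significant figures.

ΔH = -5230 kJ/mol

ΔT = 41.36 − 20.90 = 20.46 °C
q_cal = C_cal × ΔT = 8.07 × 20.46 = 165.1122 kJ
n = 4.05 / 128.17 = 0.03160 mol
q_rxn = −q_cal = -165.1122 kJ
ΔH = -165.1122 / 0.03160 = -5225 kJ/mol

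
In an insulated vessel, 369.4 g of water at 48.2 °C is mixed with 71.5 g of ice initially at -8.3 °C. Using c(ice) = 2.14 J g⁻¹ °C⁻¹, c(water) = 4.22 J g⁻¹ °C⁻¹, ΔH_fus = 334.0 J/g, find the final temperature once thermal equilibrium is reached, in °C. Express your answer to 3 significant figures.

Heat to bring ice to 0 °C and melt it: q₁ = 71.5×2.14×8.3 + 71.5×334.0 = 25151 J
Heat the water can supply cooling to 0 °C: 369.4×4.22×48.2 = 75137.4 J > q₁, so all ice melts.
Energy balance: 369.4×4.22×(48.2 − T) = 25151 + 71.5×4.22×(T − 0)
1558.868(48.2 − T) = 25151 + 301.73 T
75137.4 − 25151 = 1860.598 T
T = 49986.4 / 1860.598 = 26.87 °C

T_f = 26.9 °C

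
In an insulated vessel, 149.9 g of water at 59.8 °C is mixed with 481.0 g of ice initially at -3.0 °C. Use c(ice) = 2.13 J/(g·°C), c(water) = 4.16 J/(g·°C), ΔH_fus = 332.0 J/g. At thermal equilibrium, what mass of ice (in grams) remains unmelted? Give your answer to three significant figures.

Heat to warm all ice to 0 °C: 481.0×2.13×3.0 = 3073.6 J
Heat released by water cooling to 0 °C: 149.9×4.16×59.8 = 37290 J
37290 J < 3073.6 + 481.0×332.0 = 162765.6 J, so not all ice melts; final T = 0 °C.
Heat left for melting: 37290 − 3073.6 = 34216.4 J
Mass melted = 34216.4 / 332.0 = 103.1 g
Ice remaining = 481.0 − 103.1 = 377.9 g

m_ice remaining = 378 g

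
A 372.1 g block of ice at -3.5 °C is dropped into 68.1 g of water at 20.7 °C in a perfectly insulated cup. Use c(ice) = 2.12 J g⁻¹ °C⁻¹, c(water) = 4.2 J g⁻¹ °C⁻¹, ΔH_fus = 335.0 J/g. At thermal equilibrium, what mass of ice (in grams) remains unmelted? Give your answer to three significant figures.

Heat to warm all ice to 0 °C: 372.1×2.12×3.5 = 2761.0 J
Heat released by water cooling to 0 °C: 68.1×4.2×20.7 = 5920.6 J
5920.6 J < 2761.0 + 372.1×335.0 = 127414.5 J, so not all ice melts; final T = 0 °C.
Heat left for melting: 5920.6 − 2761.0 = 3159.6 J
Mass melted = 3159.6 / 335.0 = 9.432 g
Ice remaining = 372.1 − 9.432 = 362.668 g

m_ice remaining = 363 g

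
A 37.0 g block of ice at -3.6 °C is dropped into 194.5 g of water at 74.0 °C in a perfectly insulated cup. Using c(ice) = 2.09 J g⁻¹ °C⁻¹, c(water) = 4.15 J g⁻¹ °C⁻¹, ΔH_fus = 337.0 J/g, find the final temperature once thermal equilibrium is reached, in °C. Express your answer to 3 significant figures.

T_f = 48.9 °C

Heat to bring ice to 0 °C and melt it: q₁ = 37.0×2.09×3.6 + 37.0×337.0 = 12747 J
Heat the water can supply cooling to 0 °C: 194.5×4.15×74.0 = 59731.0 J > q₁, so all ice melts.
Energy balance: 194.5×4.15×(74.0 − T) = 12747 + 37.0×4.15×(T − 0)
807.175(74.0 − T) = 12747 + 153.55 T
59731.0 − 12747 = 960.725 T
T = 46984.0 / 960.725 = 48.90 °C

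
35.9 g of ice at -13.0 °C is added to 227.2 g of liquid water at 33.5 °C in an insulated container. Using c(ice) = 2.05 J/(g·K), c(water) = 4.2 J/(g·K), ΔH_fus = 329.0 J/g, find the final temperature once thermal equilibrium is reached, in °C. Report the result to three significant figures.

T_f = 17.4 °C

Heat to bring ice to 0 °C and melt it: q₁ = 35.9×2.05×13.0 + 35.9×329.0 = 12768 J
Heat the water can supply cooling to 0 °C: 227.2×4.2×33.5 = 31967.0 J > q₁, so all ice melts.
Energy balance: 227.2×4.2×(33.5 − T) = 12768 + 35.9×4.2×(T − 0)
954.24(33.5 − T) = 12768 + 150.78 T
31967.0 − 12768 = 1105.02 T
T = 19199.0 / 1105.02 = 17.37 °C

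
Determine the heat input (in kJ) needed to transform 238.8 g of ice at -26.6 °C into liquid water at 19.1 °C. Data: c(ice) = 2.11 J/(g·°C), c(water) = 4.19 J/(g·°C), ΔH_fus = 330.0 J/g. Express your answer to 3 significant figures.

q = 111 kJ

q1 (heat ice -26.6→0.0 °C): 238.8 × 2.11 × 26.6 = 13403 J
q2 (melt at 0 °C): 238.8 × 330.0 = 78804 J
q3 (heat water 0.0→19.1 °C): 238.8 × 4.19 × 19.1 = 19111 J
Total: 13403 + 78804 + 19111 = 111318 J = 111 kJ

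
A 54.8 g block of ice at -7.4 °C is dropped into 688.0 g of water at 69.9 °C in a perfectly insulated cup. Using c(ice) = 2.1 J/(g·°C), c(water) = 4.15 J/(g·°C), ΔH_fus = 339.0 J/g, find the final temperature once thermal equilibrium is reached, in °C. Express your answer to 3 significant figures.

Heat to bring ice to 0 °C and melt it: q₁ = 54.8×2.1×7.4 + 54.8×339.0 = 19429 J
Heat the water can supply cooling to 0 °C: 688.0×4.15×69.9 = 199578 J > q₁, so all ice melts.
Energy balance: 688.0×4.15×(69.9 − T) = 19429 + 54.8×4.15×(T − 0)
2855.2(69.9 − T) = 19429 + 227.42 T
199578 − 19429 = 3082.62 T
T = 180149 / 3082.62 = 58.44 °C

T_f = 58.4 °C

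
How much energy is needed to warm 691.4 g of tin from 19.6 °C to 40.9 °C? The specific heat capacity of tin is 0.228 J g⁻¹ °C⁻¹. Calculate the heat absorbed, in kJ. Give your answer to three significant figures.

q = m c ΔT = 691.4 × 0.228 × (40.9 − 19.6)
q = 691.4 × 0.228 × 21.3 = 3358 J = 3.36 kJ

q = 3.36 kJ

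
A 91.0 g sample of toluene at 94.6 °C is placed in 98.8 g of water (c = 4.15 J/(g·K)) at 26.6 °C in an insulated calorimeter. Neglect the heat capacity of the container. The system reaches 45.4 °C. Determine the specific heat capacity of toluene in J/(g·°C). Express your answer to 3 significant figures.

c = 1.72 J/(g·°C)

q_gained = (98.8 × 4.15) × (45.4 − 26.6) = 7708 J
q_lost = 91.0 × c × (94.6 − 45.4) = 4477.2 c
Set equal: c = 7708 / 4477.2 = 1.72 J/(g·°C)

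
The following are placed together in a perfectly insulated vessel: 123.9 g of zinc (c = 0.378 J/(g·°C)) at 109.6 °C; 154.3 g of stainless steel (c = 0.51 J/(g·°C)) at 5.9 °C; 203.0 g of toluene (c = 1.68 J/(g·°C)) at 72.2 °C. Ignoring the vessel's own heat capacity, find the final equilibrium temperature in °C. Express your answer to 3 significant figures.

T_f = 64.8 °C

Σ mᵢcᵢ(T − Tᵢ) = 0  ⇒  T = Σ mᵢcᵢTᵢ / Σ mᵢcᵢ
Σ mᵢcᵢ = 123.9×0.378 + 154.3×0.51 + 203.0×1.68 = 466.5672
Σ mᵢcᵢTᵢ = 46.8342×109.6 + 78.693×5.9 + 341.04×72.2 = 30220
T = 30220 / 466.5672 = 64.77 °C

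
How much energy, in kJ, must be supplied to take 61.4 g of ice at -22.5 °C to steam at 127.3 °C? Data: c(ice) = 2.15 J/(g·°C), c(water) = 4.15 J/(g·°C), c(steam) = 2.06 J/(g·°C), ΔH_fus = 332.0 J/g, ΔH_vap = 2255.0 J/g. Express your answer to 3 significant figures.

q = 191 kJ

q1 (heat ice -22.5→0.0 °C): 61.4 × 2.15 × 22.5 = 2970 J
q2 (melt at 0 °C): 61.4 × 332.0 = 20385 J
q3 (heat water 0.0→100.0 °C): 61.4 × 4.15 × 100.0 = 25481 J
q4 (vaporize at 100 °C): 61.4 × 2255.0 = 138457 J
q5 (heat steam 100.0→127.3 °C): 61.4 × 2.06 × 27.3 = 3453 J
Total: 2970 + 20385 + 25481 + 138457 + 3453 = 190746 J = 191 kJ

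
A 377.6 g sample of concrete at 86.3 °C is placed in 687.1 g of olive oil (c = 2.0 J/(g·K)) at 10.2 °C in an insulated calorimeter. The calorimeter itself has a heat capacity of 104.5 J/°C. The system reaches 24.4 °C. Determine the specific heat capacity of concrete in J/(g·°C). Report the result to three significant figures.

q_gained = (687.1 × 2.0 + 104.5) × (24.4 − 10.2) = 21000 J
q_lost = 377.6 × c × (86.3 − 24.4) = 23373.44 c
Set equal: c = 21000 / 23373.44 = 0.898 J/(g·°C)

c = 0.898 J/(g·°C)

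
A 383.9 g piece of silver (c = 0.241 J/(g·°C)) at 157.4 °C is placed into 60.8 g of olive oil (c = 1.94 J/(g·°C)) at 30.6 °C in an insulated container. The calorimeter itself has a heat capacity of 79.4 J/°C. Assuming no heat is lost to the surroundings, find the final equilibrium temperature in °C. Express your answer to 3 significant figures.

Heat lost by silver = heat gained by olive oil + calorimeter.
(383.9)(0.241)(157.4 − T) = [(60.8)(1.94) + 79.4](T − 30.6)
92.5199 (157.4 − T) = 197.352 (T − 30.6)
14563 − 92.5199 T = 197.352 T − 6039.0
20602.0 = 289.8719 T
T = 71.07 °C

T_f = 71.1 °C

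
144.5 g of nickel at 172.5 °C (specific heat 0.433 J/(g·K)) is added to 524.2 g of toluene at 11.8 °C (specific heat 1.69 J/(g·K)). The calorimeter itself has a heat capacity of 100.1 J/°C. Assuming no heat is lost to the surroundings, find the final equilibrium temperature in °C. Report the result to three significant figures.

T_f = 21.4 °C

Heat lost by nickel = heat gained by toluene + calorimeter.
(144.5)(0.433)(172.5 − T) = [(524.2)(1.69) + 100.1](T − 11.8)
62.5685 (172.5 − T) = 985.998 (T − 11.8)
10793 − 62.5685 T = 985.998 T − 11635
22428 = 1048.5665 T
T = 21.39 °C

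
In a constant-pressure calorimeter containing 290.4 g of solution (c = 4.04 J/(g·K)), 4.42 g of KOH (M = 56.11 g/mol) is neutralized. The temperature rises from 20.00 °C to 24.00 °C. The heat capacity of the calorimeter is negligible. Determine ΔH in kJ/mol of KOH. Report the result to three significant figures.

|ΔT| = |24.00 − 20.00| = 4.00 °C
|q_surr| = (290.4 × 4.04) × 4.00 = 1173.216 × 4.00 = 4693 J
n(KOH) = 4.42 / 56.11 = 0.07877 mol
Temperature rose, so q_rxn = −|q_surr| = -4.693 kJ
ΔH = q_rxn / n = -59.58 kJ/mol

ΔH = -59.6 kJ/mol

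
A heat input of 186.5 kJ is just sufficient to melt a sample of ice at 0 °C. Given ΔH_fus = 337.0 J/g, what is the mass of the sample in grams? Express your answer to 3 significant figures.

m = 553 g

m = q / ΔH_fus = 186500 J / 337.0 J/g = 553 g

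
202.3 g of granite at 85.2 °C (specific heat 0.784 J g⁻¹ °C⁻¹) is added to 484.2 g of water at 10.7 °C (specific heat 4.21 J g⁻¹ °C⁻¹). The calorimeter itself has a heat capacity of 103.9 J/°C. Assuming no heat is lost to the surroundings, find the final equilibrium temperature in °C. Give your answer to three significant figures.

T_f = 15.8 °C

Heat lost by granite = heat gained by water + calorimeter.
(202.3)(0.784)(85.2 − T) = [(484.2)(4.21) + 103.9](T − 10.7)
158.6032 (85.2 − T) = 2142.382 (T − 10.7)
13513 − 158.6032 T = 2142.382 T − 22923
36436 = 2300.9852 T
T = 15.83 °C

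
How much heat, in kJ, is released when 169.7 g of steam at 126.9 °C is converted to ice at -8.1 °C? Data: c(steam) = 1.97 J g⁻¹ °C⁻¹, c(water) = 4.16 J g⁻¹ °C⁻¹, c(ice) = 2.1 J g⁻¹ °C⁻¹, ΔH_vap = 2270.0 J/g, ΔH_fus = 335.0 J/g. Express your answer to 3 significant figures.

q1 (cool steam 126.9→100 °C): 169.7 × 1.97 × 26.9 = 8993 J
q2 (condense at 100 °C): 169.7 × 2270.0 = 385219 J
q3 (cool water 100→0 °C): 169.7 × 4.16 × 100.0 = 70595 J
q4 (freeze at 0 °C): 169.7 × 335.0 = 56850 J
q5 (cool ice 0→-8.1 °C): 169.7 × 2.1 × 8.1 = 2887 J
Total: 8993 + 385219 + 70595 + 56850 + 2887 = 524544 J = 525 kJ

q = 525 kJ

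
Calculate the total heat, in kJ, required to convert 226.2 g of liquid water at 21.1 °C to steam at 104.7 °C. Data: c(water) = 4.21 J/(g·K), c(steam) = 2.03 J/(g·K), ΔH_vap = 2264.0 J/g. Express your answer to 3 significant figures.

q = 589 kJ

q1 (heat water 21.1→100.0 °C): 226.2 × 4.21 × 78.9 = 75137 J
q2 (vaporize at 100 °C): 226.2 × 2264.0 = 512117 J
q3 (heat steam 100.0→104.7 °C): 226.2 × 2.03 × 4.7 = 2158 J
Total: 75137 + 512117 + 2158 = 589412 J = 589 kJ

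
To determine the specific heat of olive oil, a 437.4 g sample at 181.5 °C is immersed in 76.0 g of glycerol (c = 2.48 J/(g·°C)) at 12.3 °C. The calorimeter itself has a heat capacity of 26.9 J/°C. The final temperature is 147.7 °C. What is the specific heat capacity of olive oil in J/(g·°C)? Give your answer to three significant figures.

q_gained = (76.0 × 2.48 + 26.9) × (147.7 − 12.3) = 29160 J
q_lost = 437.4 × c × (181.5 − 147.7) = 14784.12 c
Set equal: c = 29160 / 14784.12 = 1.97 J/(g·°C)

c = 1.97 J/(g·°C)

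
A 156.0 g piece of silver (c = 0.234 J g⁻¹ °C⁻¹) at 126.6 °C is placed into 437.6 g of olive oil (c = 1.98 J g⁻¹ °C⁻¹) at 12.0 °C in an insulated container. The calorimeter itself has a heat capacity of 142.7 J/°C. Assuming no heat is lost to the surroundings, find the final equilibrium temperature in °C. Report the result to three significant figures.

T_f = 16.0 °C

Heat lost by silver = heat gained by olive oil + calorimeter.
(156.0)(0.234)(126.6 − T) = [(437.6)(1.98) + 142.7](T − 12.0)
36.504 (126.6 − T) = 1009.148 (T − 12.0)
4621.4 − 36.504 T = 1009.148 T − 12110
16731.4 = 1045.652 T
T = 16.00 °C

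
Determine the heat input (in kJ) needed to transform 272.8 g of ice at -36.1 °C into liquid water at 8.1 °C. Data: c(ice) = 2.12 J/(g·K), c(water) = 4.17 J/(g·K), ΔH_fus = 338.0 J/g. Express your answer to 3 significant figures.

q1 (heat ice -36.1→0.0 °C): 272.8 × 2.12 × 36.1 = 20878 J
q2 (melt at 0 °C): 272.8 × 338.0 = 92206 J
q3 (heat water 0.0→8.1 °C): 272.8 × 4.17 × 8.1 = 9214 J
Total: 20878 + 92206 + 9214 = 122298 J = 122 kJ

q = 122 kJ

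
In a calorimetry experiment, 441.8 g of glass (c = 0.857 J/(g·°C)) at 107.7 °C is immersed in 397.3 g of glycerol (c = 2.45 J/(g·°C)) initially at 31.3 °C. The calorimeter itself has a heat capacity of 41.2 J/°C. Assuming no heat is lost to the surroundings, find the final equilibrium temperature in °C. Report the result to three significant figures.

Heat lost by glass = heat gained by glycerol + calorimeter.
(441.8)(0.857)(107.7 − T) = [(397.3)(2.45) + 41.2](T − 31.3)
378.6226 (107.7 − T) = 1014.585 (T − 31.3)
40778 − 378.6226 T = 1014.585 T − 31757
72535 = 1393.2076 T
T = 52.06 °C

T_f = 52.1 °C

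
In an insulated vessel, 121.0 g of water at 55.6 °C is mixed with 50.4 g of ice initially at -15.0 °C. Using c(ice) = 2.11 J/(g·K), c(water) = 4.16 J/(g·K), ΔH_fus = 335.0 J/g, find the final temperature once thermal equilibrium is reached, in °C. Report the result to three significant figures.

Heat to bring ice to 0 °C and melt it: q₁ = 50.4×2.11×15.0 + 50.4×335.0 = 18479 J
Heat the water can supply cooling to 0 °C: 121.0×4.16×55.6 = 27986.8 J > q₁, so all ice melts.
Energy balance: 121.0×4.16×(55.6 − T) = 18479 + 50.4×4.16×(T − 0)
503.36(55.6 − T) = 18479 + 209.664 T
27986.8 − 18479 = 713.024 T
T = 9507.8 / 713.024 = 13.33 °C

T_f = 13.3 °C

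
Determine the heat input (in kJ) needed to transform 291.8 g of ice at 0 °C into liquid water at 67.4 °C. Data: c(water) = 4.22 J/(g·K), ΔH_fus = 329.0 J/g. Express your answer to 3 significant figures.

q1 (melt at 0 °C): 291.8 × 329.0 = 96002 J
q2 (heat water 0.0→67.4 °C): 291.8 × 4.22 × 67.4 = 82996 J
Total: 96002 + 82996 = 178998 J = 179 kJ

q = 179 kJ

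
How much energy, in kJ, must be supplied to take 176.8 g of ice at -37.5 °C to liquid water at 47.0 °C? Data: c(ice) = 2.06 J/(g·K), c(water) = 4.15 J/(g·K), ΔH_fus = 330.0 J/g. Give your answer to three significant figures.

q1 (heat ice -37.5→0.0 °C): 176.8 × 2.06 × 37.5 = 13658 J
q2 (melt at 0 °C): 176.8 × 330.0 = 58344 J
q3 (heat water 0.0→47.0 °C): 176.8 × 4.15 × 47.0 = 34485 J
Total: 13658 + 58344 + 34485 = 106487 J = 106 kJ

q = 106 kJ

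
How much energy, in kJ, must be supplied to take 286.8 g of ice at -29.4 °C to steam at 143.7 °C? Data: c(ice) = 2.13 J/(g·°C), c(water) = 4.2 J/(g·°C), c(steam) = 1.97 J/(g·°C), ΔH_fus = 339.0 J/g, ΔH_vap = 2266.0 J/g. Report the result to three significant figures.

q = 910 kJ

q1 (heat ice -29.4→0.0 °C): 286.8 × 2.13 × 29.4 = 17960 J
q2 (melt at 0 °C): 286.8 × 339.0 = 97225 J
q3 (heat water 0.0→100.0 °C): 286.8 × 4.2 × 100.0 = 120456 J
q4 (vaporize at 100 °C): 286.8 × 2266.0 = 649889 J
q5 (heat steam 100.0→143.7 °C): 286.8 × 1.97 × 43.7 = 24690 J
Total: 17960 + 97225 + 120456 + 649889 + 24690 = 910220 J = 910 kJ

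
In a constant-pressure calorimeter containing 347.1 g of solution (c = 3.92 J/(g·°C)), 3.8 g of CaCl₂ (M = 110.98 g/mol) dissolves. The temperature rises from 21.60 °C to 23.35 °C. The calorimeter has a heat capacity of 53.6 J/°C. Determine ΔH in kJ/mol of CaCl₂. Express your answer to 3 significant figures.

ΔH = -72.3 kJ/mol

|ΔT| = |23.35 − 21.60| = 1.75 °C
|q_surr| = (347.1 × 3.92 + 53.6) × 1.75 = 1414.232 × 1.75 = 2475 J
n(CaCl₂) = 3.8 / 110.98 = 0.03424 mol
Temperature rose, so q_rxn = −|q_surr| = -2.475 kJ
ΔH = q_rxn / n = -72.28 kJ/mol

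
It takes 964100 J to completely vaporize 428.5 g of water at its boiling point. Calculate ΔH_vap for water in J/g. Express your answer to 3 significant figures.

ΔH_vap = q / m = 964100 / 428.5 = 2250 J/g

ΔH_vap = 2250 J/g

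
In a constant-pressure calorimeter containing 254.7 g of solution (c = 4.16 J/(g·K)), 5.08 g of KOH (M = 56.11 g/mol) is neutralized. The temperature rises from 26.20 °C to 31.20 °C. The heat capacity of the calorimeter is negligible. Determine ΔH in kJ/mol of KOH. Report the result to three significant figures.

|ΔT| = |31.20 − 26.20| = 5.00 °C
|q_surr| = (254.7 × 4.16) × 5.00 = 1059.552 × 5.00 = 5298 J
n(KOH) = 5.08 / 56.11 = 0.09054 mol
Temperature rose, so q_rxn = −|q_surr| = -5.298 kJ
ΔH = q_rxn / n = -58.52 kJ/mol

ΔH = -58.5 kJ/mol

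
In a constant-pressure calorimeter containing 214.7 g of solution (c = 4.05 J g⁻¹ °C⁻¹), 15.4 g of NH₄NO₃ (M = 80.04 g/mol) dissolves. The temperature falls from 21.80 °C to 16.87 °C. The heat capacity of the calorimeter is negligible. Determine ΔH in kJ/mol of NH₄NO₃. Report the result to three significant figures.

ΔH = 22.3 kJ/mol

|ΔT| = |16.87 − 21.80| = 4.93 °C
|q_surr| = (214.7 × 4.05) × 4.93 = 869.535 × 4.93 = 4287 J
n(NH₄NO₃) = 15.4 / 80.04 = 0.1924 mol
Temperature fell, so q_rxn = +|q_surr| = 4.287 kJ
ΔH = q_rxn / n = 22.28 kJ/mol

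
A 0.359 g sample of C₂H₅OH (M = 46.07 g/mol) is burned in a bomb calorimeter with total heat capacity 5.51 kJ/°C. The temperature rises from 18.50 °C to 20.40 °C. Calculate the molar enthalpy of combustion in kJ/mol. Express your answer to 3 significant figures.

ΔT = 20.40 − 18.50 = 1.90 °C
q_cal = C_cal × ΔT = 5.51 × 1.90 = 10.469 kJ
n = 0.359 / 46.07 = 0.007792 mol
q_rxn = −q_cal = -10.469 kJ
ΔH = -10.469 / 0.007792 = -1344 kJ/mol

ΔH = -1340 kJ/mol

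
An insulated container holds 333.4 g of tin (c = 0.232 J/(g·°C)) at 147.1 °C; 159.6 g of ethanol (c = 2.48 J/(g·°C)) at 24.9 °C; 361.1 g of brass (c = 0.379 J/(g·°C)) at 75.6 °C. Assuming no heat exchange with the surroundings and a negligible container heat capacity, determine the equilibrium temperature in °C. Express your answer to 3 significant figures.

T_f = 51.8 °C

Σ mᵢcᵢ(T − Tᵢ) = 0  ⇒  T = Σ mᵢcᵢTᵢ / Σ mᵢcᵢ
Σ mᵢcᵢ = 333.4×0.232 + 159.6×2.48 + 361.1×0.379 = 610.0137
Σ mᵢcᵢTᵢ = 77.3488×147.1 + 395.808×24.9 + 136.8569×75.6 = 31580
T = 31580 / 610.0137 = 51.77 °C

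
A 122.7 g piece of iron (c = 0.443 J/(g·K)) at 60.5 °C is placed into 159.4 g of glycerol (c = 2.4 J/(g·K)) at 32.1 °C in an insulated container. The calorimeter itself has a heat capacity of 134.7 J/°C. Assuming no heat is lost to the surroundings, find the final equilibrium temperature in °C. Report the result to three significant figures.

T_f = 34.8 °C

Heat lost by iron = heat gained by glycerol + calorimeter.
(122.7)(0.443)(60.5 − T) = [(159.4)(2.4) + 134.7](T − 32.1)
54.3561 (60.5 − T) = 517.26 (T − 32.1)
3288.5 − 54.3561 T = 517.26 T − 16604
19892.5 = 571.6161 T
T = 34.80 °C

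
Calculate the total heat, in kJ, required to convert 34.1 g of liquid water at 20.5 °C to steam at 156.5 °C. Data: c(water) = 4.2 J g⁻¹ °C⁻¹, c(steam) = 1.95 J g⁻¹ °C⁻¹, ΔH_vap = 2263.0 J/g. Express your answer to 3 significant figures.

q = 92.3 kJ

q1 (heat water 20.5→100.0 °C): 34.1 × 4.2 × 79.5 = 11386 J
q2 (vaporize at 100 °C): 34.1 × 2263.0 = 77168 J
q3 (heat steam 100.0→156.5 °C): 34.1 × 1.95 × 56.5 = 3757 J
Total: 11386 + 77168 + 3757 = 92311 J = 92.3 kJ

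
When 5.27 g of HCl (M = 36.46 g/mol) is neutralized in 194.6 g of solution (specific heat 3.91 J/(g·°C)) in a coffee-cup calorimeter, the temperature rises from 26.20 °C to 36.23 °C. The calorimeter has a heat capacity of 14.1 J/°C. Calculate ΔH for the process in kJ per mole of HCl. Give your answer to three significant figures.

|ΔT| = |36.23 − 26.20| = 10.03 °C
|q_surr| = (194.6 × 3.91 + 14.1) × 10.03 = 774.986 × 10.03 = 7773 J
n(HCl) = 5.27 / 36.46 = 0.1445 mol
Temperature rose, so q_rxn = −|q_surr| = -7.773 kJ
ΔH = q_rxn / n = -53.79 kJ/mol

ΔH = -53.8 kJ/mol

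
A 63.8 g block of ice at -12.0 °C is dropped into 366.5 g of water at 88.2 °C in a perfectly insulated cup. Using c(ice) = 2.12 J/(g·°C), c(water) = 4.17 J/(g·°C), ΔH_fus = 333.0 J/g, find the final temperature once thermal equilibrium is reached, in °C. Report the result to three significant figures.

Heat to bring ice to 0 °C and melt it: q₁ = 63.8×2.12×12.0 + 63.8×333.0 = 22868 J
Heat the water can supply cooling to 0 °C: 366.5×4.17×88.2 = 134797 J > q₁, so all ice melts.
Energy balance: 366.5×4.17×(88.2 − T) = 22868 + 63.8×4.17×(T − 0)
1528.305(88.2 − T) = 22868 + 266.046 T
134797 − 22868 = 1794.351 T
T = 111929 / 1794.351 = 62.38 °C

T_f = 62.4 °C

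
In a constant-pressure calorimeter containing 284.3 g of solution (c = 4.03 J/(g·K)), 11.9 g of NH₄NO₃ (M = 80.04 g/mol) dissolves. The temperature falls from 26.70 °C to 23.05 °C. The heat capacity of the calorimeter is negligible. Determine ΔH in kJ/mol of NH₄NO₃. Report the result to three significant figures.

ΔH = 28.1 kJ/mol

|ΔT| = |23.05 − 26.70| = 3.65 °C
|q_surr| = (284.3 × 4.03) × 3.65 = 1145.729 × 3.65 = 4182 J
n(NH₄NO₃) = 11.9 / 80.04 = 0.1487 mol
Temperature fell, so q_rxn = +|q_surr| = 4.182 kJ
ΔH = q_rxn / n = 28.12 kJ/mol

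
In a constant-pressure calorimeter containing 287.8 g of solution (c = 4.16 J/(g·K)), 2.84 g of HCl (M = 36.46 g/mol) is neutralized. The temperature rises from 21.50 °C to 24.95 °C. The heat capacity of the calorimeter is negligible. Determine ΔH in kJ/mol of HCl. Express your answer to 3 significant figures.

|ΔT| = |24.95 − 21.50| = 3.45 °C
|q_surr| = (287.8 × 4.16) × 3.45 = 1197.248 × 3.45 = 4131 J
n(HCl) = 2.84 / 36.46 = 0.07789 mol
Temperature rose, so q_rxn = −|q_surr| = -4.131 kJ
ΔH = q_rxn / n = -53.04 kJ/mol

ΔH = -53.0 kJ/mol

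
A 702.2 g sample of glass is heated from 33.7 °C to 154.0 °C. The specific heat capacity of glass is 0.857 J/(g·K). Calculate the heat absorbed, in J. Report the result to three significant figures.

q = 72400 J

q = m c ΔT = 702.2 × 0.857 × (154.0 − 33.7)
q = 702.2 × 0.857 × 120.3 = 72390 J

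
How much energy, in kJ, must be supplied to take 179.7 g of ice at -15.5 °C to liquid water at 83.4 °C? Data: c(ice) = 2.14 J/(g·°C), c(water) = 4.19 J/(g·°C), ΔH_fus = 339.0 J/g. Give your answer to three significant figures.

q1 (heat ice -15.5→0.0 °C): 179.7 × 2.14 × 15.5 = 5961 J
q2 (melt at 0 °C): 179.7 × 339.0 = 60918 J
q3 (heat water 0.0→83.4 °C): 179.7 × 4.19 × 83.4 = 62795 J
Total: 5961 + 60918 + 62795 = 129674 J = 130 kJ

q = 130 kJ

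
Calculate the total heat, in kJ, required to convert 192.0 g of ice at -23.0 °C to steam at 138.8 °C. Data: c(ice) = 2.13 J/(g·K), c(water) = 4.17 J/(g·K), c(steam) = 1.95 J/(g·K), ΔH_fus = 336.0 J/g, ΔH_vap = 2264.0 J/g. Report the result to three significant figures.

q = 603 kJ

q1 (heat ice -23.0→0.0 °C): 192.0 × 2.13 × 23.0 = 9406 J
q2 (melt at 0 °C): 192.0 × 336.0 = 64512 J
q3 (heat water 0.0→100.0 °C): 192.0 × 4.17 × 100.0 = 80064 J
q4 (vaporize at 100 °C): 192.0 × 2264.0 = 434688 J
q5 (heat steam 100.0→138.8 °C): 192.0 × 1.95 × 38.8 = 14527 J
Total: 9406 + 64512 + 80064 + 434688 + 14527 = 603197 J = 603 kJ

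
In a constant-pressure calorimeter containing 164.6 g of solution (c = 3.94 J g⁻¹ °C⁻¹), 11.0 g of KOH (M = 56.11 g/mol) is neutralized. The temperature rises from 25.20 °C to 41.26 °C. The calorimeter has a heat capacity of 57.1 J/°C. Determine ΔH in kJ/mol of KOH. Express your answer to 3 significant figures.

ΔH = -57.8 kJ/mol

|ΔT| = |41.26 − 25.20| = 16.06 °C
|q_surr| = (164.6 × 3.94 + 57.1) × 16.06 = 705.624 × 16.06 = 11330 J
n(KOH) = 11.0 / 56.11 = 0.1960 mol
Temperature rose, so q_rxn = −|q_surr| = -11.33 kJ
ΔH = q_rxn / n = -57.81 kJ/mol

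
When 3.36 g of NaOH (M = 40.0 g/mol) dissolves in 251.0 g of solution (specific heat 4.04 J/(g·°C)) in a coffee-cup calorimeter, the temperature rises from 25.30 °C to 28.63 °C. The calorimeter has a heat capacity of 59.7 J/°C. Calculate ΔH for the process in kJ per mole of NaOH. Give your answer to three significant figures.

|ΔT| = |28.63 − 25.30| = 3.33 °C
|q_surr| = (251.0 × 4.04 + 59.7) × 3.33 = 1073.74 × 3.33 = 3576 J
n(NaOH) = 3.36 / 40.0 = 0.08400 mol
Temperature rose, so q_rxn = −|q_surr| = -3.576 kJ
ΔH = q_rxn / n = -42.57 kJ/mol

ΔH = -42.6 kJ/mol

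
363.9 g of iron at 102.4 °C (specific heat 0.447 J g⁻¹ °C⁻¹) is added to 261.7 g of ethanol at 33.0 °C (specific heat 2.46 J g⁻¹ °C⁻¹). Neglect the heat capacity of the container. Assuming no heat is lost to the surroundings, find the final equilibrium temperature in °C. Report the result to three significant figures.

Heat lost by iron = heat gained by ethanol.
(363.9)(0.447)(102.4 − T) = (261.7)(2.46)(T − 33.0)
162.6633 (102.4 − T) = 643.782 (T − 33.0)
16657 − 162.6633 T = 643.782 T − 21245
37902 = 806.4453 T
T = 47.00 °C

T_f = 47.0 °C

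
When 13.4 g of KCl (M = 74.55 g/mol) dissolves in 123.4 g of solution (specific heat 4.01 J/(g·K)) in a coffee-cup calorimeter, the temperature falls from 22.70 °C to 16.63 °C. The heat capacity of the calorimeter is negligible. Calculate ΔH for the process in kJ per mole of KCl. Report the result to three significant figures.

|ΔT| = |16.63 − 22.70| = 6.07 °C
|q_surr| = (123.4 × 4.01) × 6.07 = 494.834 × 6.07 = 3004 J
n(KCl) = 13.4 / 74.55 = 0.1797 mol
Temperature fell, so q_rxn = +|q_surr| = 3.004 kJ
ΔH = q_rxn / n = 16.72 kJ/mol

ΔH = 16.7 kJ/mol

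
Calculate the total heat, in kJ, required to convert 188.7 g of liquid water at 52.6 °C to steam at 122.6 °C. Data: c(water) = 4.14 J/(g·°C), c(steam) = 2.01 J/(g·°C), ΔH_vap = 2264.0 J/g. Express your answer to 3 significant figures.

q = 473 kJ

q1 (heat water 52.6→100.0 °C): 188.7 × 4.14 × 47.4 = 37030 J
q2 (vaporize at 100 °C): 188.7 × 2264.0 = 427217 J
q3 (heat steam 100.0→122.6 °C): 188.7 × 2.01 × 22.6 = 8572 J
Total: 37030 + 427217 + 8572 = 472819 J = 473 kJ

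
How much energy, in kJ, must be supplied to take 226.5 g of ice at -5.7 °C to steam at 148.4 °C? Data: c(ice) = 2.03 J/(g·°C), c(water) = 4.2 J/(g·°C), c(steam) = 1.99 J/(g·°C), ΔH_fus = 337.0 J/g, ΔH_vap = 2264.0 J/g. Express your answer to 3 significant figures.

q1 (heat ice -5.7→0.0 °C): 226.5 × 2.03 × 5.7 = 2621 J
q2 (melt at 0 °C): 226.5 × 337.0 = 76331 J
q3 (heat water 0.0→100.0 °C): 226.5 × 4.2 × 100.0 = 95130 J
q4 (vaporize at 100 °C): 226.5 × 2264.0 = 512796 J
q5 (heat steam 100.0→148.4 °C): 226.5 × 1.99 × 48.4 = 21816 J
Total: 2621 + 76331 + 95130 + 512796 + 21816 = 708694 J = 709 kJ

q = 709 kJ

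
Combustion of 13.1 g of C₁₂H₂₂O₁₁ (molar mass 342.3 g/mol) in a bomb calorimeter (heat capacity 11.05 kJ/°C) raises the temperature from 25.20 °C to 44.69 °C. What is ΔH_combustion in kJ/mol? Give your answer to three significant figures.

ΔT = 44.69 − 25.20 = 19.49 °C
q_cal = C_cal × ΔT = 11.05 × 19.49 = 215.3645 kJ
n = 13.1 / 342.3 = 0.03827 mol
q_rxn = −q_cal = -215.3645 kJ
ΔH = -215.3645 / 0.03827 = -5628 kJ/mol

ΔH = -5630 kJ/mol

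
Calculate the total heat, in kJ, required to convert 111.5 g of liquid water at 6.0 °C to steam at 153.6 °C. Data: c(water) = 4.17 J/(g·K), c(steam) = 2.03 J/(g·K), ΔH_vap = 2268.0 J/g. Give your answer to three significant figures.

q = 309 kJ

q1 (heat water 6.0→100.0 °C): 111.5 × 4.17 × 94.0 = 43706 J
q2 (vaporize at 100 °C): 111.5 × 2268.0 = 252882 J
q3 (heat steam 100.0→153.6 °C): 111.5 × 2.03 × 53.6 = 12132 J
Total: 43706 + 252882 + 12132 = 308720 J = 309 kJ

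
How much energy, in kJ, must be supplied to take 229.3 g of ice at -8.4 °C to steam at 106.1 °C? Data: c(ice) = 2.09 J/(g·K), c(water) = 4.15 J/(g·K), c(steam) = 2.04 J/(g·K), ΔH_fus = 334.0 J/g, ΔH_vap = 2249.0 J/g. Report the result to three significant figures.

q1 (heat ice -8.4→0.0 °C): 229.3 × 2.09 × 8.4 = 4026 J
q2 (melt at 0 °C): 229.3 × 334.0 = 76586 J
q3 (heat water 0.0→100.0 °C): 229.3 × 4.15 × 100.0 = 95160 J
q4 (vaporize at 100 °C): 229.3 × 2249.0 = 515696 J
q5 (heat steam 100.0→106.1 °C): 229.3 × 2.04 × 6.1 = 2853 J
Total: 4026 + 76586 + 95160 + 515696 + 2853 = 694321 J = 694 kJ

q = 694 kJ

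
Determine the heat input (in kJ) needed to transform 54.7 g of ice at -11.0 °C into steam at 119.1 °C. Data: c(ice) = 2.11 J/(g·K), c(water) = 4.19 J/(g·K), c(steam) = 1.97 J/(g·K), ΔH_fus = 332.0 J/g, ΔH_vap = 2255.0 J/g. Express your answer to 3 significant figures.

q = 168 kJ

q1 (heat ice -11.0→0.0 °C): 54.7 × 2.11 × 11.0 = 1270 J
q2 (melt at 0 °C): 54.7 × 332.0 = 18160 J
q3 (heat water 0.0→100.0 °C): 54.7 × 4.19 × 100.0 = 22919 J
q4 (vaporize at 100 °C): 54.7 × 2255.0 = 123349 J
q5 (heat steam 100.0→119.1 °C): 54.7 × 1.97 × 19.1 = 2058 J
Total: 1270 + 18160 + 22919 + 123349 + 2058 = 167756 J = 168 kJ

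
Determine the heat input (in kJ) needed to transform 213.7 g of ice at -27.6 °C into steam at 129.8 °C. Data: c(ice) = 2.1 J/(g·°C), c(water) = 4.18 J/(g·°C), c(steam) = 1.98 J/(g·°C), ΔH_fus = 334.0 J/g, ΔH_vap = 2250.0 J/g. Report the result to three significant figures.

q1 (heat ice -27.6→0.0 °C): 213.7 × 2.1 × 27.6 = 12386 J
q2 (melt at 0 °C): 213.7 × 334.0 = 71376 J
q3 (heat water 0.0→100.0 °C): 213.7 × 4.18 × 100.0 = 89327 J
q4 (vaporize at 100 °C): 213.7 × 2250.0 = 480825 J
q5 (heat steam 100.0→129.8 °C): 213.7 × 1.98 × 29.8 = 12609 J
Total: 12386 + 71376 + 89327 + 480825 + 12609 = 666523 J = 667 kJ

q = 667 kJ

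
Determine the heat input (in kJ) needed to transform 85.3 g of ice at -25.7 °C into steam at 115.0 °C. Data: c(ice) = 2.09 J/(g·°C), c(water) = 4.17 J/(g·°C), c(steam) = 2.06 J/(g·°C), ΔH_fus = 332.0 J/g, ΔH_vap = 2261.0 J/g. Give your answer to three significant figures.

q = 264 kJ

q1 (heat ice -25.7→0.0 °C): 85.3 × 2.09 × 25.7 = 4582 J
q2 (melt at 0 °C): 85.3 × 332.0 = 28320 J
q3 (heat water 0.0→100.0 °C): 85.3 × 4.17 × 100.0 = 35570 J
q4 (vaporize at 100 °C): 85.3 × 2261.0 = 192863 J
q5 (heat steam 100.0→115.0 °C): 85.3 × 2.06 × 15.0 = 2636 J
Total: 4582 + 28320 + 35570 + 192863 + 2636 = 263971 J = 264 kJ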